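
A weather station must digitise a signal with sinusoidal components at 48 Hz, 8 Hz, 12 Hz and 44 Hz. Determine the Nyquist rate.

Highest-frequency component: 48 Hz.
Nyquist rate = 2 × 48 Hz = 96 Hz.

96 Hz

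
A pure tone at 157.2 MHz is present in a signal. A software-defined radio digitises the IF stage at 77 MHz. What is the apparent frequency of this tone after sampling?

157.2 MHz mod fs = 3.2 MHz.
3.2 MHz ≤ fs/2 = 38.5 MHz, appears at 3.2 MHz.

3.2 MHz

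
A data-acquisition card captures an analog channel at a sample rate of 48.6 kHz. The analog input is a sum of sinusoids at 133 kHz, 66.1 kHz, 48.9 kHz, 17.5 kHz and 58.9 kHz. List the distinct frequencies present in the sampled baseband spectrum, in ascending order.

0.3 kHz, 10.3 kHz, 12.8 kHz, 17.5 kHz

fs/2 = 24.3 kHz.
133 kHz mod fs = 35.8 kHz.
35.8 kHz > fs/2 = 24.3 kHz, folds to fs − 35.8 kHz = 12.8 kHz.
66.1 kHz mod fs = 17.5 kHz.
17.5 kHz ≤ fs/2 = 24.3 kHz, appears at 17.5 kHz.
48.9 kHz mod fs = 0.3 kHz.
0.3 kHz ≤ fs/2 = 24.3 kHz, appears at 0.3 kHz.
17.5 kHz ≤ fs/2 = 24.3 kHz, passes unchanged.
58.9 kHz mod fs = 10.3 kHz.
10.3 kHz ≤ fs/2 = 24.3 kHz, appears at 10.3 kHz.
Distinct values: {0.3 kHz, 10.3 kHz, 12.8 kHz, 17.5 kHz}.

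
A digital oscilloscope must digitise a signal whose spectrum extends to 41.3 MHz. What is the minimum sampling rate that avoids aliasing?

Nyquist rate = 2 × 41.3 MHz = 82.6 MHz.

82.6 MHz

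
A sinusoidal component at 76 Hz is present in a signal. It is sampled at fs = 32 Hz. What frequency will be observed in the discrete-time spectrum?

12 Hz

76 Hz mod fs = 12 Hz.
12 Hz ≤ fs/2 = 16 Hz, appears at 12 Hz.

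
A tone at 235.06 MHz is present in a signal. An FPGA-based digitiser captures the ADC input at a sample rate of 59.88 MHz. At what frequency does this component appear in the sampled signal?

4.46 MHz

235.06 MHz mod fs = 55.42 MHz.
55.42 MHz > fs/2 = 29.94 MHz, folds to fs − 55.42 MHz = 4.46 MHz.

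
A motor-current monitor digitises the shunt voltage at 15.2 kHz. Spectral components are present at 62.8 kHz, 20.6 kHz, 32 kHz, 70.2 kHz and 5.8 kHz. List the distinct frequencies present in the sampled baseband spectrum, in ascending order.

fs/2 = 7.6 kHz.
62.8 kHz mod fs = 2 kHz.
2 kHz ≤ fs/2 = 7.6 kHz, appears at 2 kHz.
20.6 kHz mod fs = 5.4 kHz.
5.4 kHz ≤ fs/2 = 7.6 kHz, appears at 5.4 kHz.
32 kHz mod fs = 1.6 kHz.
1.6 kHz ≤ fs/2 = 7.6 kHz, appears at 1.6 kHz.
70.2 kHz mod fs = 9.4 kHz.
9.4 kHz > fs/2 = 7.6 kHz, folds to fs − 9.4 kHz = 5.8 kHz.
5.8 kHz ≤ fs/2 = 7.6 kHz, passes unchanged.
Distinct values: {1.6 kHz, 2 kHz, 5.4 kHz, 5.8 kHz}.

1.6 kHz, 2 kHz, 5.4 kHz, 5.8 kHz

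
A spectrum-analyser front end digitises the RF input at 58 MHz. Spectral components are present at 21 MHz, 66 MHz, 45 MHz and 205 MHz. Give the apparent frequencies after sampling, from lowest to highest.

fs/2 = 29 MHz.
21 MHz ≤ fs/2 = 29 MHz, passes unchanged.
66 MHz mod fs = 8 MHz.
8 MHz ≤ fs/2 = 29 MHz, appears at 8 MHz.
45 MHz > fs/2 = 29 MHz, folds to fs − 45 MHz = 13 MHz.
205 MHz mod fs = 31 MHz.
31 MHz > fs/2 = 29 MHz, folds to fs − 31 MHz = 27 MHz.
Distinct values: {8 MHz, 13 MHz, 21 MHz, 27 MHz}.

8 MHz, 13 MHz, 21 MHz, 27 MHz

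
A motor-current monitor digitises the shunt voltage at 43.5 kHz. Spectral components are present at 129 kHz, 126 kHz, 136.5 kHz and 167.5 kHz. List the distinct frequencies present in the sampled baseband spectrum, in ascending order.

1.5 kHz, 4.5 kHz, 6 kHz, 6.5 kHz

fs/2 = 21.75 kHz.
129 kHz mod fs = 42 kHz.
42 kHz > fs/2 = 21.75 kHz, folds to fs − 42 kHz = 1.5 kHz.
126 kHz mod fs = 39 kHz.
39 kHz > fs/2 = 21.75 kHz, folds to fs − 39 kHz = 4.5 kHz.
136.5 kHz mod fs = 6 kHz.
6 kHz ≤ fs/2 = 21.75 kHz, appears at 6 kHz.
167.5 kHz mod fs = 37 kHz.
37 kHz > fs/2 = 21.75 kHz, folds to fs − 37 kHz = 6.5 kHz.
Distinct values: {1.5 kHz, 4.5 kHz, 6 kHz, 6.5 kHz}.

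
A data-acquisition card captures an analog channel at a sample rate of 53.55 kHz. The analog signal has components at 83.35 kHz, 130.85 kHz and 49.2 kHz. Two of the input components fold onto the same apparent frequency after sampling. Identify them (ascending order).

83.35 kHz, 130.85 kHz

fs/2 = 26.775 kHz.
83.35 kHz mod fs = 29.8 kHz.
29.8 kHz > fs/2 = 26.775 kHz, folds to fs − 29.8 kHz = 23.75 kHz.
130.85 kHz mod fs = 23.75 kHz.
23.75 kHz ≤ fs/2 = 26.775 kHz, appears at 23.75 kHz.
49.2 kHz > fs/2 = 26.775 kHz, folds to fs − 49.2 kHz = 4.35 kHz.
83.35 kHz and 130.85 kHz both map to 23.75 kHz.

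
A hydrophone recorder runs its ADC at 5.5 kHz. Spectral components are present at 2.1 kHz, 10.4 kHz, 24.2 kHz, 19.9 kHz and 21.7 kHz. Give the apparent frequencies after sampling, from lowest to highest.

fs/2 = 2.75 kHz.
2.1 kHz ≤ fs/2 = 2.75 kHz, passes unchanged.
10.4 kHz mod fs = 4.9 kHz.
4.9 kHz > fs/2 = 2.75 kHz, folds to fs − 4.9 kHz = 0.6 kHz.
24.2 kHz mod fs = 2.2 kHz.
2.2 kHz ≤ fs/2 = 2.75 kHz, appears at 2.2 kHz.
19.9 kHz mod fs = 3.4 kHz.
3.4 kHz > fs/2 = 2.75 kHz, folds to fs − 3.4 kHz = 2.1 kHz.
21.7 kHz mod fs = 5.2 kHz.
5.2 kHz > fs/2 = 2.75 kHz, folds to fs − 5.2 kHz = 0.3 kHz.
Distinct values: {0.3 kHz, 0.6 kHz, 2.1 kHz, 2.2 kHz}.

0.3 kHz, 0.6 kHz, 2.1 kHz, 2.2 kHz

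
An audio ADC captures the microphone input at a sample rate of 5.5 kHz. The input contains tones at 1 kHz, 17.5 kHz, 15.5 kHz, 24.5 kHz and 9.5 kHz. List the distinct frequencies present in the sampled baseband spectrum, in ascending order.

1 kHz, 1.5 kHz, 2.5 kHz

fs/2 = 2.75 kHz.
1 kHz ≤ fs/2 = 2.75 kHz, passes unchanged.
17.5 kHz mod fs = 1 kHz.
1 kHz ≤ fs/2 = 2.75 kHz, appears at 1 kHz.
15.5 kHz mod fs = 4.5 kHz.
4.5 kHz > fs/2 = 2.75 kHz, folds to fs − 4.5 kHz = 1 kHz.
24.5 kHz mod fs = 2.5 kHz.
2.5 kHz ≤ fs/2 = 2.75 kHz, appears at 2.5 kHz.
9.5 kHz mod fs = 4 kHz.
4 kHz > fs/2 = 2.75 kHz, folds to fs − 4 kHz = 1.5 kHz.
Distinct values: {1 kHz, 1.5 kHz, 2.5 kHz}.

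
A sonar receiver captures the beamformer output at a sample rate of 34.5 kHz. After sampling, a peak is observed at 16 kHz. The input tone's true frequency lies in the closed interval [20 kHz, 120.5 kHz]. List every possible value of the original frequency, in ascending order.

Frequencies that alias to 16 kHz are k·fs ± 16 kHz for integer k ≥ 0.
k=0: 16 kHz.
k=1: 18.5 kHz, 50.5 kHz.
k=2: 53 kHz, 85 kHz.
k=3: 87.5 kHz, 119.5 kHz.
k=4: 122 kHz, 154 kHz.
Within [20 kHz, 120.5 kHz]: 50.5 kHz, 53 kHz, 85 kHz, 87.5 kHz, 119.5 kHz.

50.5 kHz, 53 kHz, 85 kHz, 87.5 kHz, 119.5 kHz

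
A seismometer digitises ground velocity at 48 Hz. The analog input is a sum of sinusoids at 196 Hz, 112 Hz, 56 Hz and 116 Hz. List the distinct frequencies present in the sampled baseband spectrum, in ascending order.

4 Hz, 8 Hz, 16 Hz, 20 Hz

fs/2 = 24 Hz.
196 Hz mod fs = 4 Hz.
4 Hz ≤ fs/2 = 24 Hz, appears at 4 Hz.
112 Hz mod fs = 16 Hz.
16 Hz ≤ fs/2 = 24 Hz, appears at 16 Hz.
56 Hz mod fs = 8 Hz.
8 Hz ≤ fs/2 = 24 Hz, appears at 8 Hz.
116 Hz mod fs = 20 Hz.
20 Hz ≤ fs/2 = 24 Hz, appears at 20 Hz.
Distinct values: {4 Hz, 8 Hz, 16 Hz, 20 Hz}.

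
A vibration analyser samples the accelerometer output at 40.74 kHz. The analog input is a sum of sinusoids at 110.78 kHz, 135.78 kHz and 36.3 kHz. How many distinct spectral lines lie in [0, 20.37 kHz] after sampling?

fs/2 = 20.37 kHz.
110.78 kHz mod fs = 29.3 kHz.
29.3 kHz > fs/2 = 20.37 kHz, folds to fs − 29.3 kHz = 11.44 kHz.
135.78 kHz mod fs = 13.56 kHz.
13.56 kHz ≤ fs/2 = 20.37 kHz, appears at 13.56 kHz.
36.3 kHz > fs/2 = 20.37 kHz, folds to fs − 36.3 kHz = 4.44 kHz.
Distinct values: {4.44 kHz, 11.44 kHz, 13.56 kHz} → 3.

3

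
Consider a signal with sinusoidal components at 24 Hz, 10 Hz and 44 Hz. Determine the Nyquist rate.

Highest-frequency component: 44 Hz.
Nyquist rate = 2 × 44 Hz = 88 Hz.

88 Hz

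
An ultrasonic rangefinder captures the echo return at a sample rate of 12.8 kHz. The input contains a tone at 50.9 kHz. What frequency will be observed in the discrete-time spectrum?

0.3 kHz

50.9 kHz mod fs = 12.5 kHz.
12.5 kHz > fs/2 = 6.4 kHz, folds to fs − 12.5 kHz = 0.3 kHz.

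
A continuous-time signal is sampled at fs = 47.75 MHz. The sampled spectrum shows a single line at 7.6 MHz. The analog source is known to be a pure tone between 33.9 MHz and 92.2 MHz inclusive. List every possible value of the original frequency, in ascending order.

Frequencies that alias to 7.6 MHz are k·fs ± 7.6 MHz for integer k ≥ 0.
k=0: 7.6 MHz.
k=1: 40.15 MHz, 55.35 MHz.
k=2: 87.9 MHz, 103.1 MHz.
k=3: 135.65 MHz, 150.85 MHz.
Within [33.9 MHz, 92.2 MHz]: 40.15 MHz, 55.35 MHz, 87.9 MHz.

40.15 MHz, 55.35 MHz, 87.9 MHz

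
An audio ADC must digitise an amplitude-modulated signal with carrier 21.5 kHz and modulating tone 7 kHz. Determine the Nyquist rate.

57 kHz

AM sidebands sit at fc ± fm = 14.5 kHz and 28.5 kHz.
Highest-frequency component: 28.5 kHz.
Nyquist rate = 2 × 28.5 kHz = 57 kHz.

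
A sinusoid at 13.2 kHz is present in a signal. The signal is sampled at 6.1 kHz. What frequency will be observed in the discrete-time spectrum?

1 kHz

13.2 kHz mod fs = 1 kHz.
1 kHz ≤ fs/2 = 3.05 kHz, appears at 1 kHz.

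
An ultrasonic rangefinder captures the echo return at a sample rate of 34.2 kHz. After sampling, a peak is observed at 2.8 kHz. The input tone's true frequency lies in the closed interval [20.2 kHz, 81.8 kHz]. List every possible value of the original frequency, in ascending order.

Frequencies that alias to 2.8 kHz are k·fs ± 2.8 kHz for integer k ≥ 0.
k=0: 2.8 kHz.
k=1: 31.4 kHz, 37 kHz.
k=2: 65.6 kHz, 71.2 kHz.
k=3: 99.8 kHz, 105.4 kHz.
Within [20.2 kHz, 81.8 kHz]: 31.4 kHz, 37 kHz, 65.6 kHz, 71.2 kHz.

31.4 kHz, 37 kHz, 65.6 kHz, 71.2 kHz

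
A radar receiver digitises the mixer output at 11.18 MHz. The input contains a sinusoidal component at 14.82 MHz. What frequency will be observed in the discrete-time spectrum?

3.64 MHz

14.82 MHz mod fs = 3.64 MHz.
3.64 MHz ≤ fs/2 = 5.59 MHz, appears at 3.64 MHz.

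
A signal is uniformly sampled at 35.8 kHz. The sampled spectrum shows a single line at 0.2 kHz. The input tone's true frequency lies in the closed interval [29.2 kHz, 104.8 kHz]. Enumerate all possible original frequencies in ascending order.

35.6 kHz, 36 kHz, 71.4 kHz, 71.8 kHz

Frequencies that alias to 0.2 kHz are k·fs ± 0.2 kHz for integer k ≥ 0.
k=0: 0.2 kHz.
k=1: 35.6 kHz, 36 kHz.
k=2: 71.4 kHz, 71.8 kHz.
k=3: 107.2 kHz, 107.6 kHz.
Within [29.2 kHz, 104.8 kHz]: 35.6 kHz, 36 kHz, 71.4 kHz, 71.8 kHz.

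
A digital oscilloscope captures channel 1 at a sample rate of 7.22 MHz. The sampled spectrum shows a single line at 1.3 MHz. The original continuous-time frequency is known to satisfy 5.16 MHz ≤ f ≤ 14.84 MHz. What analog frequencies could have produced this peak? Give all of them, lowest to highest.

5.92 MHz, 8.52 MHz, 13.14 MHz

Frequencies that alias to 1.3 MHz are k·fs ± 1.3 MHz for integer k ≥ 0.
k=0: 1.3 MHz.
k=1: 5.92 MHz, 8.52 MHz.
k=2: 13.14 MHz, 15.74 MHz.
k=3: 20.36 MHz, 22.96 MHz.
Within [5.16 MHz, 14.84 MHz]: 5.92 MHz, 8.52 MHz, 13.14 MHz.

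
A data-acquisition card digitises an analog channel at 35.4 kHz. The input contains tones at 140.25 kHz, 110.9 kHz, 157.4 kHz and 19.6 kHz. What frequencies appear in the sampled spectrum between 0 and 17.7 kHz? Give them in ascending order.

1.35 kHz, 4.7 kHz, 15.8 kHz

fs/2 = 17.7 kHz.
140.25 kHz mod fs = 34.05 kHz.
34.05 kHz > fs/2 = 17.7 kHz, folds to fs − 34.05 kHz = 1.35 kHz.
110.9 kHz mod fs = 4.7 kHz.
4.7 kHz ≤ fs/2 = 17.7 kHz, appears at 4.7 kHz.
157.4 kHz mod fs = 15.8 kHz.
15.8 kHz ≤ fs/2 = 17.7 kHz, appears at 15.8 kHz.
19.6 kHz > fs/2 = 17.7 kHz, folds to fs − 19.6 kHz = 15.8 kHz.
Distinct values: {1.35 kHz, 4.7 kHz, 15.8 kHz}.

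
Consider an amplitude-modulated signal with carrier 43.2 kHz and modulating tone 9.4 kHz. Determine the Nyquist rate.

AM sidebands sit at fc ± fm = 33.8 kHz and 52.6 kHz.
Highest-frequency component: 52.6 kHz.
Nyquist rate = 2 × 52.6 kHz = 105.2 kHz.

105.2 kHz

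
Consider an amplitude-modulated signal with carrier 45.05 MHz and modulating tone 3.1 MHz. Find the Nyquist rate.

AM sidebands sit at fc ± fm = 41.95 MHz and 48.15 MHz.
Highest-frequency component: 48.15 MHz.
Nyquist rate = 2 × 48.15 MHz = 96.3 MHz.

96.3 MHz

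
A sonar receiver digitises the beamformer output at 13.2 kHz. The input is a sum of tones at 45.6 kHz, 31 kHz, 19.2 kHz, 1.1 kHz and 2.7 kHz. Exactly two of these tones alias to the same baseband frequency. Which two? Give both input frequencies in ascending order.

fs/2 = 6.6 kHz.
45.6 kHz mod fs = 6 kHz.
6 kHz ≤ fs/2 = 6.6 kHz, appears at 6 kHz.
31 kHz mod fs = 4.6 kHz.
4.6 kHz ≤ fs/2 = 6.6 kHz, appears at 4.6 kHz.
19.2 kHz mod fs = 6 kHz.
6 kHz ≤ fs/2 = 6.6 kHz, appears at 6 kHz.
1.1 kHz ≤ fs/2 = 6.6 kHz, passes unchanged.
2.7 kHz ≤ fs/2 = 6.6 kHz, passes unchanged.
19.2 kHz and 45.6 kHz both map to 6 kHz.

19.2 kHz, 45.6 kHz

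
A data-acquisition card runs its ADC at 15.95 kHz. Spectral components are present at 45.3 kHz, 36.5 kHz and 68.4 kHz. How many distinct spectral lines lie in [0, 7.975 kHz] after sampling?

fs/2 = 7.975 kHz.
45.3 kHz mod fs = 13.4 kHz.
13.4 kHz > fs/2 = 7.975 kHz, folds to fs − 13.4 kHz = 2.55 kHz.
36.5 kHz mod fs = 4.6 kHz.
4.6 kHz ≤ fs/2 = 7.975 kHz, appears at 4.6 kHz.
68.4 kHz mod fs = 4.6 kHz.
4.6 kHz ≤ fs/2 = 7.975 kHz, appears at 4.6 kHz.
Distinct values: {2.55 kHz, 4.6 kHz} → 2.

2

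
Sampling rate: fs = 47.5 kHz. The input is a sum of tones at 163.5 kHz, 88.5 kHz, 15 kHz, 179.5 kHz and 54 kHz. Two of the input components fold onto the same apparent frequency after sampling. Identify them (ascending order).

54 kHz, 88.5 kHz

fs/2 = 23.75 kHz.
163.5 kHz mod fs = 21 kHz.
21 kHz ≤ fs/2 = 23.75 kHz, appears at 21 kHz.
88.5 kHz mod fs = 41 kHz.
41 kHz > fs/2 = 23.75 kHz, folds to fs − 41 kHz = 6.5 kHz.
15 kHz ≤ fs/2 = 23.75 kHz, passes unchanged.
179.5 kHz mod fs = 37 kHz.
37 kHz > fs/2 = 23.75 kHz, folds to fs − 37 kHz = 10.5 kHz.
54 kHz mod fs = 6.5 kHz.
6.5 kHz ≤ fs/2 = 23.75 kHz, appears at 6.5 kHz.
54 kHz and 88.5 kHz both map to 6.5 kHz.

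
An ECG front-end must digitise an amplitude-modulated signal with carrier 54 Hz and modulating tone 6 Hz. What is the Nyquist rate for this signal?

120 Hz

AM sidebands sit at fc ± fm = 48 Hz and 60 Hz.
Highest-frequency component: 60 Hz.
Nyquist rate = 2 × 60 Hz = 120 Hz.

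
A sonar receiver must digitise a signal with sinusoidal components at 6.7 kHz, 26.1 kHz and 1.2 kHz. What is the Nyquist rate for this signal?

52.2 kHz

Highest-frequency component: 26.1 kHz.
Nyquist rate = 2 × 26.1 kHz = 52.2 kHz.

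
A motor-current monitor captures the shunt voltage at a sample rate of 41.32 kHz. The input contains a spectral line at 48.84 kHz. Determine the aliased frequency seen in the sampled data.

48.84 kHz mod fs = 7.52 kHz.
7.52 kHz ≤ fs/2 = 20.66 kHz, appears at 7.52 kHz.

7.52 kHz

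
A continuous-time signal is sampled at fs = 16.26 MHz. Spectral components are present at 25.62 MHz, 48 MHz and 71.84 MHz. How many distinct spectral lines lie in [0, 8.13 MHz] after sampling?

fs/2 = 8.13 MHz.
25.62 MHz mod fs = 9.36 MHz.
9.36 MHz > fs/2 = 8.13 MHz, folds to fs − 9.36 MHz = 6.9 MHz.
48 MHz mod fs = 15.48 MHz.
15.48 MHz > fs/2 = 8.13 MHz, folds to fs − 15.48 MHz = 0.78 MHz.
71.84 MHz mod fs = 6.8 MHz.
6.8 MHz ≤ fs/2 = 8.13 MHz, appears at 6.8 MHz.
Distinct values: {0.78 MHz, 6.8 MHz, 6.9 MHz} → 3.

3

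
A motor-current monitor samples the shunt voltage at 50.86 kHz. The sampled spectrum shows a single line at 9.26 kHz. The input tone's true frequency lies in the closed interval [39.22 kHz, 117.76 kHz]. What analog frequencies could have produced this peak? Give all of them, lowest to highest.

41.6 kHz, 60.12 kHz, 92.46 kHz, 110.98 kHz

Frequencies that alias to 9.26 kHz are k·fs ± 9.26 kHz for integer k ≥ 0.
k=0: 9.26 kHz.
k=1: 41.6 kHz, 60.12 kHz.
k=2: 92.46 kHz, 110.98 kHz.
k=3: 143.32 kHz, 161.84 kHz.
Within [39.22 kHz, 117.76 kHz]: 41.6 kHz, 60.12 kHz, 92.46 kHz, 110.98 kHz.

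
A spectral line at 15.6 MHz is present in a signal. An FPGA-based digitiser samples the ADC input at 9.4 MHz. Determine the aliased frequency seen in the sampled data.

15.6 MHz mod fs = 6.2 MHz.
6.2 MHz > fs/2 = 4.7 MHz, folds to fs − 6.2 MHz = 3.2 MHz.

3.2 MHz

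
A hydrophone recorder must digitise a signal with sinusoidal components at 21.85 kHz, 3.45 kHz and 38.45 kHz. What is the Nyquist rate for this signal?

Highest-frequency component: 38.45 kHz.
Nyquist rate = 2 × 38.45 kHz = 76.9 kHz.

76.9 kHz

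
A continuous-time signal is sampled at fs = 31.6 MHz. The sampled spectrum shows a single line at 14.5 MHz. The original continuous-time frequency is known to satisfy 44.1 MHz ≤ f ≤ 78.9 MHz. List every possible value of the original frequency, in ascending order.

Frequencies that alias to 14.5 MHz are k·fs ± 14.5 MHz for integer k ≥ 0.
k=0: 14.5 MHz.
k=1: 17.1 MHz, 46.1 MHz.
k=2: 48.7 MHz, 77.7 MHz.
k=3: 80.3 MHz, 109.3 MHz.
Within [44.1 MHz, 78.9 MHz]: 46.1 MHz, 48.7 MHz, 77.7 MHz.

46.1 MHz, 48.7 MHz, 77.7 MHz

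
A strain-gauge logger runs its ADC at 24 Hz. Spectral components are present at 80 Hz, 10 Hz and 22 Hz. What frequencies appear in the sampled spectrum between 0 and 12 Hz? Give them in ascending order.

2 Hz, 8 Hz, 10 Hz

fs/2 = 12 Hz.
80 Hz mod fs = 8 Hz.
8 Hz ≤ fs/2 = 12 Hz, appears at 8 Hz.
10 Hz ≤ fs/2 = 12 Hz, passes unchanged.
22 Hz > fs/2 = 12 Hz, folds to fs − 22 Hz = 2 Hz.
Distinct values: {2 Hz, 8 Hz, 10 Hz}.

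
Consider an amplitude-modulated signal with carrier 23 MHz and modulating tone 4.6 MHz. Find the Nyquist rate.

AM sidebands sit at fc ± fm = 18.4 MHz and 27.6 MHz.
Highest-frequency component: 27.6 MHz.
Nyquist rate = 2 × 27.6 MHz = 55.2 MHz.

55.2 MHz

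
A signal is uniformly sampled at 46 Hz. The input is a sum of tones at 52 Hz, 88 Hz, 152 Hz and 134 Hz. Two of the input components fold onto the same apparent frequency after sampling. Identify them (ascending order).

fs/2 = 23 Hz.
52 Hz mod fs = 6 Hz.
6 Hz ≤ fs/2 = 23 Hz, appears at 6 Hz.
88 Hz mod fs = 42 Hz.
42 Hz > fs/2 = 23 Hz, folds to fs − 42 Hz = 4 Hz.
152 Hz mod fs = 14 Hz.
14 Hz ≤ fs/2 = 23 Hz, appears at 14 Hz.
134 Hz mod fs = 42 Hz.
42 Hz > fs/2 = 23 Hz, folds to fs − 42 Hz = 4 Hz.
88 Hz and 134 Hz both map to 4 Hz.

88 Hz, 134 Hz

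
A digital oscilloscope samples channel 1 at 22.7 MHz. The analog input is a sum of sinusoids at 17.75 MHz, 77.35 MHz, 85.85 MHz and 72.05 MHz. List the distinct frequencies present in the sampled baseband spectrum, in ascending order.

fs/2 = 11.35 MHz.
17.75 MHz > fs/2 = 11.35 MHz, folds to fs − 17.75 MHz = 4.95 MHz.
77.35 MHz mod fs = 9.25 MHz.
9.25 MHz ≤ fs/2 = 11.35 MHz, appears at 9.25 MHz.
85.85 MHz mod fs = 17.75 MHz.
17.75 MHz > fs/2 = 11.35 MHz, folds to fs − 17.75 MHz = 4.95 MHz.
72.05 MHz mod fs = 3.95 MHz.
3.95 MHz ≤ fs/2 = 11.35 MHz, appears at 3.95 MHz.
Distinct values: {3.95 MHz, 4.95 MHz, 9.25 MHz}.

3.95 MHz, 4.95 MHz, 9.25 MHz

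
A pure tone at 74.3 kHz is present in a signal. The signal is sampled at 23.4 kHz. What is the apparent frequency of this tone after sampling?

4.1 kHz

74.3 kHz mod fs = 4.1 kHz.
4.1 kHz ≤ fs/2 = 11.7 kHz, appears at 4.1 kHz.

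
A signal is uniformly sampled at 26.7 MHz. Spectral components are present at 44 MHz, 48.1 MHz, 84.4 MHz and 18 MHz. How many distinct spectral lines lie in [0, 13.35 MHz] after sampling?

fs/2 = 13.35 MHz.
44 MHz mod fs = 17.3 MHz.
17.3 MHz > fs/2 = 13.35 MHz, folds to fs − 17.3 MHz = 9.4 MHz.
48.1 MHz mod fs = 21.4 MHz.
21.4 MHz > fs/2 = 13.35 MHz, folds to fs − 21.4 MHz = 5.3 MHz.
84.4 MHz mod fs = 4.3 MHz.
4.3 MHz ≤ fs/2 = 13.35 MHz, appears at 4.3 MHz.
18 MHz > fs/2 = 13.35 MHz, folds to fs − 18 MHz = 8.7 MHz.
Distinct values: {4.3 MHz, 5.3 MHz, 8.7 MHz, 9.4 MHz} → 4.

4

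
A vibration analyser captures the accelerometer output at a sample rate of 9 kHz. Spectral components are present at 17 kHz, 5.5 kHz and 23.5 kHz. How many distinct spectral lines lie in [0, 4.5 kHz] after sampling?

fs/2 = 4.5 kHz.
17 kHz mod fs = 8 kHz.
8 kHz > fs/2 = 4.5 kHz, folds to fs − 8 kHz = 1 kHz.
5.5 kHz > fs/2 = 4.5 kHz, folds to fs − 5.5 kHz = 3.5 kHz.
23.5 kHz mod fs = 5.5 kHz.
5.5 kHz > fs/2 = 4.5 kHz, folds to fs − 5.5 kHz = 3.5 kHz.
Distinct values: {1 kHz, 3.5 kHz} → 2.

2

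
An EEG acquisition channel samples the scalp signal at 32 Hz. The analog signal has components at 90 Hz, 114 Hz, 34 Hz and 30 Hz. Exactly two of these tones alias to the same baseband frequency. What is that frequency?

2 Hz

fs/2 = 16 Hz.
90 Hz mod fs = 26 Hz.
26 Hz > fs/2 = 16 Hz, folds to fs − 26 Hz = 6 Hz.
114 Hz mod fs = 18 Hz.
18 Hz > fs/2 = 16 Hz, folds to fs − 18 Hz = 14 Hz.
34 Hz mod fs = 2 Hz.
2 Hz ≤ fs/2 = 16 Hz, appears at 2 Hz.
30 Hz > fs/2 = 16 Hz, folds to fs − 30 Hz = 2 Hz.
30 Hz and 34 Hz both map to 2 Hz.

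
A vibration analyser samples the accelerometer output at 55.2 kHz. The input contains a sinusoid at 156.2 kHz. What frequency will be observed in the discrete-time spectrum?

9.4 kHz

156.2 kHz mod fs = 45.8 kHz.
45.8 kHz > fs/2 = 27.6 kHz, folds to fs − 45.8 kHz = 9.4 kHz.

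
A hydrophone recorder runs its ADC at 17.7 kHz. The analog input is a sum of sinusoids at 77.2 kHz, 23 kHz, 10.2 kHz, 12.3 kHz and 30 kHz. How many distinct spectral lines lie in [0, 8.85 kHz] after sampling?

4

fs/2 = 8.85 kHz.
77.2 kHz mod fs = 6.4 kHz.
6.4 kHz ≤ fs/2 = 8.85 kHz, appears at 6.4 kHz.
23 kHz mod fs = 5.3 kHz.
5.3 kHz ≤ fs/2 = 8.85 kHz, appears at 5.3 kHz.
10.2 kHz > fs/2 = 8.85 kHz, folds to fs − 10.2 kHz = 7.5 kHz.
12.3 kHz > fs/2 = 8.85 kHz, folds to fs − 12.3 kHz = 5.4 kHz.
30 kHz mod fs = 12.3 kHz.
12.3 kHz > fs/2 = 8.85 kHz, folds to fs − 12.3 kHz = 5.4 kHz.
Distinct values: {5.3 kHz, 5.4 kHz, 6.4 kHz, 7.5 kHz} → 4.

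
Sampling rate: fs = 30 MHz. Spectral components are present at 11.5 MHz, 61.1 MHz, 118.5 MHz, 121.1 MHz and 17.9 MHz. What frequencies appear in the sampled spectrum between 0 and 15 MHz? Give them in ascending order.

fs/2 = 15 MHz.
11.5 MHz ≤ fs/2 = 15 MHz, passes unchanged.
61.1 MHz mod fs = 1.1 MHz.
1.1 MHz ≤ fs/2 = 15 MHz, appears at 1.1 MHz.
118.5 MHz mod fs = 28.5 MHz.
28.5 MHz > fs/2 = 15 MHz, folds to fs − 28.5 MHz = 1.5 MHz.
121.1 MHz mod fs = 1.1 MHz.
1.1 MHz ≤ fs/2 = 15 MHz, appears at 1.1 MHz.
17.9 MHz > fs/2 = 15 MHz, folds to fs − 17.9 MHz = 12.1 MHz.
Distinct values: {1.1 MHz, 1.5 MHz, 11.5 MHz, 12.1 MHz}.

1.1 MHz, 1.5 MHz, 11.5 MHz, 12.1 MHz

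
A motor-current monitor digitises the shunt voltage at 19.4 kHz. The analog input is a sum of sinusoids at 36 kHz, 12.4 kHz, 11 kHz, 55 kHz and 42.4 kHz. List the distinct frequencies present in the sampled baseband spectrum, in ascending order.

fs/2 = 9.7 kHz.
36 kHz mod fs = 16.6 kHz.
16.6 kHz > fs/2 = 9.7 kHz, folds to fs − 16.6 kHz = 2.8 kHz.
12.4 kHz > fs/2 = 9.7 kHz, folds to fs − 12.4 kHz = 7 kHz.
11 kHz > fs/2 = 9.7 kHz, folds to fs − 11 kHz = 8.4 kHz.
55 kHz mod fs = 16.2 kHz.
16.2 kHz > fs/2 = 9.7 kHz, folds to fs − 16.2 kHz = 3.2 kHz.
42.4 kHz mod fs = 3.6 kHz.
3.6 kHz ≤ fs/2 = 9.7 kHz, appears at 3.6 kHz.
Distinct values: {2.8 kHz, 3.2 kHz, 3.6 kHz, 7 kHz, 8.4 kHz}.

2.8 kHz, 3.2 kHz, 3.6 kHz, 7 kHz, 8.4 kHz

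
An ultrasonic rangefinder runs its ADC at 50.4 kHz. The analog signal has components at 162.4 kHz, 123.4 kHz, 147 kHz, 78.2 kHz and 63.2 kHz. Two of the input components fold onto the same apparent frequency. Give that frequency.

22.6 kHz

fs/2 = 25.2 kHz.
162.4 kHz mod fs = 11.2 kHz.
11.2 kHz ≤ fs/2 = 25.2 kHz, appears at 11.2 kHz.
123.4 kHz mod fs = 22.6 kHz.
22.6 kHz ≤ fs/2 = 25.2 kHz, appears at 22.6 kHz.
147 kHz mod fs = 46.2 kHz.
46.2 kHz > fs/2 = 25.2 kHz, folds to fs − 46.2 kHz = 4.2 kHz.
78.2 kHz mod fs = 27.8 kHz.
27.8 kHz > fs/2 = 25.2 kHz, folds to fs − 27.8 kHz = 22.6 kHz.
63.2 kHz mod fs = 12.8 kHz.
12.8 kHz ≤ fs/2 = 25.2 kHz, appears at 12.8 kHz.
78.2 kHz and 123.4 kHz both map to 22.6 kHz.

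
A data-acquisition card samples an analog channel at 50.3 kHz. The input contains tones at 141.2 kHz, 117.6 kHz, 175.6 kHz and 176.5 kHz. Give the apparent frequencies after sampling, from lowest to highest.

fs/2 = 25.15 kHz.
141.2 kHz mod fs = 40.6 kHz.
40.6 kHz > fs/2 = 25.15 kHz, folds to fs − 40.6 kHz = 9.7 kHz.
117.6 kHz mod fs = 17 kHz.
17 kHz ≤ fs/2 = 25.15 kHz, appears at 17 kHz.
175.6 kHz mod fs = 24.7 kHz.
24.7 kHz ≤ fs/2 = 25.15 kHz, appears at 24.7 kHz.
176.5 kHz mod fs = 25.6 kHz.
25.6 kHz > fs/2 = 25.15 kHz, folds to fs − 25.6 kHz = 24.7 kHz.
Distinct values: {9.7 kHz, 17 kHz, 24.7 kHz}.

9.7 kHz, 17 kHz, 24.7 kHz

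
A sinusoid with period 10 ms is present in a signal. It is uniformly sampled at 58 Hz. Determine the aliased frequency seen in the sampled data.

16 Hz

T = 10 ms → f = 1/T = 100 Hz.
100 Hz mod fs = 42 Hz.
42 Hz > fs/2 = 29 Hz, folds to fs − 42 Hz = 16 Hz.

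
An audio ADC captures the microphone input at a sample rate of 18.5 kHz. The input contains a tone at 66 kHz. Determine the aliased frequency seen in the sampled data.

66 kHz mod fs = 10.5 kHz.
10.5 kHz > fs/2 = 9.25 kHz, folds to fs − 10.5 kHz = 8 kHz.

8 kHz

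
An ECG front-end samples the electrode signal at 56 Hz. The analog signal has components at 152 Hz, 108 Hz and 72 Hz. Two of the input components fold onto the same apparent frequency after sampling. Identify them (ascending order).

72 Hz, 152 Hz

fs/2 = 28 Hz.
152 Hz mod fs = 40 Hz.
40 Hz > fs/2 = 28 Hz, folds to fs − 40 Hz = 16 Hz.
108 Hz mod fs = 52 Hz.
52 Hz > fs/2 = 28 Hz, folds to fs − 52 Hz = 4 Hz.
72 Hz mod fs = 16 Hz.
16 Hz ≤ fs/2 = 28 Hz, appears at 16 Hz.
72 Hz and 152 Hz both map to 16 Hz.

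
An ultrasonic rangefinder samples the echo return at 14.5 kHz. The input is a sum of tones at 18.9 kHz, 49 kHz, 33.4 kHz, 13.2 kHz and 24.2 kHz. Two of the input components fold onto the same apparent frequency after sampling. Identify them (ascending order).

fs/2 = 7.25 kHz.
18.9 kHz mod fs = 4.4 kHz.
4.4 kHz ≤ fs/2 = 7.25 kHz, appears at 4.4 kHz.
49 kHz mod fs = 5.5 kHz.
5.5 kHz ≤ fs/2 = 7.25 kHz, appears at 5.5 kHz.
33.4 kHz mod fs = 4.4 kHz.
4.4 kHz ≤ fs/2 = 7.25 kHz, appears at 4.4 kHz.
13.2 kHz > fs/2 = 7.25 kHz, folds to fs − 13.2 kHz = 1.3 kHz.
24.2 kHz mod fs = 9.7 kHz.
9.7 kHz > fs/2 = 7.25 kHz, folds to fs − 9.7 kHz = 4.8 kHz.
18.9 kHz and 33.4 kHz both map to 4.4 kHz.

18.9 kHz, 33.4 kHz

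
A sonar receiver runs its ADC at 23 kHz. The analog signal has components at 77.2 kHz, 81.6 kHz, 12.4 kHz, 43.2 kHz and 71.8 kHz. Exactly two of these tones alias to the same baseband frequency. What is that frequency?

2.8 kHz

fs/2 = 11.5 kHz.
77.2 kHz mod fs = 8.2 kHz.
8.2 kHz ≤ fs/2 = 11.5 kHz, appears at 8.2 kHz.
81.6 kHz mod fs = 12.6 kHz.
12.6 kHz > fs/2 = 11.5 kHz, folds to fs − 12.6 kHz = 10.4 kHz.
12.4 kHz > fs/2 = 11.5 kHz, folds to fs − 12.4 kHz = 10.6 kHz.
43.2 kHz mod fs = 20.2 kHz.
20.2 kHz > fs/2 = 11.5 kHz, folds to fs − 20.2 kHz = 2.8 kHz.
71.8 kHz mod fs = 2.8 kHz.
2.8 kHz ≤ fs/2 = 11.5 kHz, appears at 2.8 kHz.
43.2 kHz and 71.8 kHz both map to 2.8 kHz.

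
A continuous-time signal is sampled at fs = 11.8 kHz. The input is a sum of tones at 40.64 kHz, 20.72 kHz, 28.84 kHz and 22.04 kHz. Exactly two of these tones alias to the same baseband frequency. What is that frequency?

fs/2 = 5.9 kHz.
40.64 kHz mod fs = 5.24 kHz.
5.24 kHz ≤ fs/2 = 5.9 kHz, appears at 5.24 kHz.
20.72 kHz mod fs = 8.92 kHz.
8.92 kHz > fs/2 = 5.9 kHz, folds to fs − 8.92 kHz = 2.88 kHz.
28.84 kHz mod fs = 5.24 kHz.
5.24 kHz ≤ fs/2 = 5.9 kHz, appears at 5.24 kHz.
22.04 kHz mod fs = 10.24 kHz.
10.24 kHz > fs/2 = 5.9 kHz, folds to fs − 10.24 kHz = 1.56 kHz.
28.84 kHz and 40.64 kHz both map to 5.24 kHz.

5.24 kHz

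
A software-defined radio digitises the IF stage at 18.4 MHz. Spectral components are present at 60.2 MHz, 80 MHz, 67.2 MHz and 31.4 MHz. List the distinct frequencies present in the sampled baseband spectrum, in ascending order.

5 MHz, 5.4 MHz, 6.4 MHz

fs/2 = 9.2 MHz.
60.2 MHz mod fs = 5 MHz.
5 MHz ≤ fs/2 = 9.2 MHz, appears at 5 MHz.
80 MHz mod fs = 6.4 MHz.
6.4 MHz ≤ fs/2 = 9.2 MHz, appears at 6.4 MHz.
67.2 MHz mod fs = 12 MHz.
12 MHz > fs/2 = 9.2 MHz, folds to fs − 12 MHz = 6.4 MHz.
31.4 MHz mod fs = 13 MHz.
13 MHz > fs/2 = 9.2 MHz, folds to fs − 13 MHz = 5.4 MHz.
Distinct values: {5 MHz, 5.4 MHz, 6.4 MHz}.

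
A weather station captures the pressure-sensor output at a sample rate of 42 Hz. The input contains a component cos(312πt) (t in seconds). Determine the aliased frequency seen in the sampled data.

12 Hz

ω = 312π rad/s → f = ω/(2π) = 156 Hz.
156 Hz mod fs = 30 Hz.
30 Hz > fs/2 = 21 Hz, folds to fs − 30 Hz = 12 Hz.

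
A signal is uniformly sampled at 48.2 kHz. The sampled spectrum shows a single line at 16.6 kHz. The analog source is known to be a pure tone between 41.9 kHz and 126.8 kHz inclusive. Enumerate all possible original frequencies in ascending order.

Frequencies that alias to 16.6 kHz are k·fs ± 16.6 kHz for integer k ≥ 0.
k=0: 16.6 kHz.
k=1: 31.6 kHz, 64.8 kHz.
k=2: 79.8 kHz, 113 kHz.
k=3: 128 kHz, 161.2 kHz.
Within [41.9 kHz, 126.8 kHz]: 64.8 kHz, 79.8 kHz, 113 kHz.

64.8 kHz, 79.8 kHz, 113 kHz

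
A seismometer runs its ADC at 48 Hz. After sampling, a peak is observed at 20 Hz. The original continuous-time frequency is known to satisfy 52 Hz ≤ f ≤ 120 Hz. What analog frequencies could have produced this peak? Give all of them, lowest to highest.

68 Hz, 76 Hz, 116 Hz

Frequencies that alias to 20 Hz are k·fs ± 20 Hz for integer k ≥ 0.
k=0: 20 Hz.
k=1: 28 Hz, 68 Hz.
k=2: 76 Hz, 116 Hz.
k=3: 124 Hz, 164 Hz.
Within [52 Hz, 120 Hz]: 68 Hz, 76 Hz, 116 Hz.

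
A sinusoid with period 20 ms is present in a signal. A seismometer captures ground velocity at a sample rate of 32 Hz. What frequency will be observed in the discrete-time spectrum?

T = 20 ms → f = 1/T = 50 Hz.
50 Hz mod fs = 18 Hz.
18 Hz > fs/2 = 16 Hz, folds to fs − 18 Hz = 14 Hz.

14 Hz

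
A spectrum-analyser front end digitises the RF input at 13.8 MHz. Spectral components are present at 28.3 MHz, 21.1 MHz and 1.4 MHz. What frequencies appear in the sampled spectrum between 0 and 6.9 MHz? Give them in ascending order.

0.7 MHz, 1.4 MHz, 6.5 MHz

fs/2 = 6.9 MHz.
28.3 MHz mod fs = 0.7 MHz.
0.7 MHz ≤ fs/2 = 6.9 MHz, appears at 0.7 MHz.
21.1 MHz mod fs = 7.3 MHz.
7.3 MHz > fs/2 = 6.9 MHz, folds to fs − 7.3 MHz = 6.5 MHz.
1.4 MHz ≤ fs/2 = 6.9 MHz, passes unchanged.
Distinct values: {0.7 MHz, 1.4 MHz, 6.5 MHz}.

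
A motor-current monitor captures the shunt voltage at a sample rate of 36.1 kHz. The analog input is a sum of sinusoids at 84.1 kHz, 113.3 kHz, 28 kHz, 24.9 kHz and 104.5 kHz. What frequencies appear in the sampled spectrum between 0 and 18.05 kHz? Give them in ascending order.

3.8 kHz, 5 kHz, 8.1 kHz, 11.2 kHz, 11.9 kHz

fs/2 = 18.05 kHz.
84.1 kHz mod fs = 11.9 kHz.
11.9 kHz ≤ fs/2 = 18.05 kHz, appears at 11.9 kHz.
113.3 kHz mod fs = 5 kHz.
5 kHz ≤ fs/2 = 18.05 kHz, appears at 5 kHz.
28 kHz > fs/2 = 18.05 kHz, folds to fs − 28 kHz = 8.1 kHz.
24.9 kHz > fs/2 = 18.05 kHz, folds to fs − 24.9 kHz = 11.2 kHz.
104.5 kHz mod fs = 32.3 kHz.
32.3 kHz > fs/2 = 18.05 kHz, folds to fs − 32.3 kHz = 3.8 kHz.
Distinct values: {3.8 kHz, 5 kHz, 8.1 kHz, 11.2 kHz, 11.9 kHz}.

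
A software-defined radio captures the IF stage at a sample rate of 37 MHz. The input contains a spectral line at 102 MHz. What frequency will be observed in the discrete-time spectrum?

9 MHz

102 MHz mod fs = 28 MHz.
28 MHz > fs/2 = 18.5 MHz, folds to fs − 28 MHz = 9 MHz.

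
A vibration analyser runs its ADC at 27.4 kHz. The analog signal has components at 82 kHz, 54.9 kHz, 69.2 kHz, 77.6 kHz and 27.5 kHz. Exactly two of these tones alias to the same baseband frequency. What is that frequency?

fs/2 = 13.7 kHz.
82 kHz mod fs = 27.2 kHz.
27.2 kHz > fs/2 = 13.7 kHz, folds to fs − 27.2 kHz = 0.2 kHz.
54.9 kHz mod fs = 0.1 kHz.
0.1 kHz ≤ fs/2 = 13.7 kHz, appears at 0.1 kHz.
69.2 kHz mod fs = 14.4 kHz.
14.4 kHz > fs/2 = 13.7 kHz, folds to fs − 14.4 kHz = 13 kHz.
77.6 kHz mod fs = 22.8 kHz.
22.8 kHz > fs/2 = 13.7 kHz, folds to fs − 22.8 kHz = 4.6 kHz.
27.5 kHz mod fs = 0.1 kHz.
0.1 kHz ≤ fs/2 = 13.7 kHz, appears at 0.1 kHz.
27.5 kHz and 54.9 kHz both map to 0.1 kHz.

0.1 kHz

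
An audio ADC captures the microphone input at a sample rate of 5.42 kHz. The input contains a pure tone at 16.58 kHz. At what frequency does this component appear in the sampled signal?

0.32 kHz

16.58 kHz mod fs = 0.32 kHz.
0.32 kHz ≤ fs/2 = 2.71 kHz, appears at 0.32 kHz.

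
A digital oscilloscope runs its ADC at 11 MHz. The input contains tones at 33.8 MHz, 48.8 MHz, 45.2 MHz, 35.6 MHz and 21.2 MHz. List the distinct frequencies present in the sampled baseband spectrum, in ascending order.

0.8 MHz, 1.2 MHz, 2.6 MHz, 4.8 MHz

fs/2 = 5.5 MHz.
33.8 MHz mod fs = 0.8 MHz.
0.8 MHz ≤ fs/2 = 5.5 MHz, appears at 0.8 MHz.
48.8 MHz mod fs = 4.8 MHz.
4.8 MHz ≤ fs/2 = 5.5 MHz, appears at 4.8 MHz.
45.2 MHz mod fs = 1.2 MHz.
1.2 MHz ≤ fs/2 = 5.5 MHz, appears at 1.2 MHz.
35.6 MHz mod fs = 2.6 MHz.
2.6 MHz ≤ fs/2 = 5.5 MHz, appears at 2.6 MHz.
21.2 MHz mod fs = 10.2 MHz.
10.2 MHz > fs/2 = 5.5 MHz, folds to fs − 10.2 MHz = 0.8 MHz.
Distinct values: {0.8 MHz, 1.2 MHz, 2.6 MHz, 4.8 MHz}.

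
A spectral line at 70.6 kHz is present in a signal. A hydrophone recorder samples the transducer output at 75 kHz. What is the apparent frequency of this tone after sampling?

70.6 kHz > fs/2 = 37.5 kHz, folds to fs − 70.6 kHz = 4.4 kHz.

4.4 kHz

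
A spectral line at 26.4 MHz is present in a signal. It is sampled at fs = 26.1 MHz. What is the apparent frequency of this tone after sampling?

26.4 MHz mod fs = 0.3 MHz.
0.3 MHz ≤ fs/2 = 13.05 MHz, appears at 0.3 MHz.

0.3 MHz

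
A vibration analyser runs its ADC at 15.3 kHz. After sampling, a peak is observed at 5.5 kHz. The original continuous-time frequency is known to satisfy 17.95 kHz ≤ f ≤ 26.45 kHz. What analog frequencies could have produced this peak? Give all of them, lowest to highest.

20.8 kHz, 25.1 kHz

Frequencies that alias to 5.5 kHz are k·fs ± 5.5 kHz for integer k ≥ 0.
k=0: 5.5 kHz.
k=1: 9.8 kHz, 20.8 kHz.
k=2: 25.1 kHz, 36.1 kHz.
k=3: 40.4 kHz, 51.4 kHz.
Within [17.95 kHz, 26.45 kHz]: 20.8 kHz, 25.1 kHz.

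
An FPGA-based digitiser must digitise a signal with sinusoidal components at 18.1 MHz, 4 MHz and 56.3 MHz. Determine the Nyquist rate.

Highest-frequency component: 56.3 MHz.
Nyquist rate = 2 × 56.3 MHz = 112.6 MHz.

112.6 MHz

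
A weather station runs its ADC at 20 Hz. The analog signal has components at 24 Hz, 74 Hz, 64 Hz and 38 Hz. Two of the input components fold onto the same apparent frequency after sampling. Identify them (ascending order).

fs/2 = 10 Hz.
24 Hz mod fs = 4 Hz.
4 Hz ≤ fs/2 = 10 Hz, appears at 4 Hz.
74 Hz mod fs = 14 Hz.
14 Hz > fs/2 = 10 Hz, folds to fs − 14 Hz = 6 Hz.
64 Hz mod fs = 4 Hz.
4 Hz ≤ fs/2 = 10 Hz, appears at 4 Hz.
38 Hz mod fs = 18 Hz.
18 Hz > fs/2 = 10 Hz, folds to fs − 18 Hz = 2 Hz.
24 Hz and 64 Hz both map to 4 Hz.

24 Hz, 64 Hz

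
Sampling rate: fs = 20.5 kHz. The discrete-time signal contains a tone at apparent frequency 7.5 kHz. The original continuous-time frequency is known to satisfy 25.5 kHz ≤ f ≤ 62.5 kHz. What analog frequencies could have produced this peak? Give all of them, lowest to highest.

Frequencies that alias to 7.5 kHz are k·fs ± 7.5 kHz for integer k ≥ 0.
k=0: 7.5 kHz.
k=1: 13 kHz, 28 kHz.
k=2: 33.5 kHz, 48.5 kHz.
k=3: 54 kHz, 69 kHz.
k=4: 74.5 kHz, 89.5 kHz.
Within [25.5 kHz, 62.5 kHz]: 28 kHz, 33.5 kHz, 48.5 kHz, 54 kHz.

28 kHz, 33.5 kHz, 48.5 kHz, 54 kHz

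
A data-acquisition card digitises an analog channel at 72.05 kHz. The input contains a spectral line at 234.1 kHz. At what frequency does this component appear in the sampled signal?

17.95 kHz

234.1 kHz mod fs = 17.95 kHz.
17.95 kHz ≤ fs/2 = 36.025 kHz, appears at 17.95 kHz.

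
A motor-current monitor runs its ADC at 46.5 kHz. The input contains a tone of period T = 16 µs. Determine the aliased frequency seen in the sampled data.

T = 16 µs → f = 1/T = 62.5 kHz.
62.5 kHz mod fs = 16 kHz.
16 kHz ≤ fs/2 = 23.25 kHz, appears at 16 kHz.

16 kHz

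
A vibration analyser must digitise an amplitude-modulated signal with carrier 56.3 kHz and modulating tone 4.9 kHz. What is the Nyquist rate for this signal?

122.4 kHz

AM sidebands sit at fc ± fm = 51.4 kHz and 61.2 kHz.
Highest-frequency component: 61.2 kHz.
Nyquist rate = 2 × 61.2 kHz = 122.4 kHz.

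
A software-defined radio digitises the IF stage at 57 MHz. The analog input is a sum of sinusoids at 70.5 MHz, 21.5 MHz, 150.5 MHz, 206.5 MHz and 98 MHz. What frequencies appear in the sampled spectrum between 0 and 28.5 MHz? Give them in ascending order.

13.5 MHz, 16 MHz, 20.5 MHz, 21.5 MHz

fs/2 = 28.5 MHz.
70.5 MHz mod fs = 13.5 MHz.
13.5 MHz ≤ fs/2 = 28.5 MHz, appears at 13.5 MHz.
21.5 MHz ≤ fs/2 = 28.5 MHz, passes unchanged.
150.5 MHz mod fs = 36.5 MHz.
36.5 MHz > fs/2 = 28.5 MHz, folds to fs − 36.5 MHz = 20.5 MHz.
206.5 MHz mod fs = 35.5 MHz.
35.5 MHz > fs/2 = 28.5 MHz, folds to fs − 35.5 MHz = 21.5 MHz.
98 MHz mod fs = 41 MHz.
41 MHz > fs/2 = 28.5 MHz, folds to fs − 41 MHz = 16 MHz.
Distinct values: {13.5 MHz, 16 MHz, 20.5 MHz, 21.5 MHz}.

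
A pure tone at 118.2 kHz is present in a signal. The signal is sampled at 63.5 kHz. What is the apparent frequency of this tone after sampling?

8.8 kHz

118.2 kHz mod fs = 54.7 kHz.
54.7 kHz > fs/2 = 31.75 kHz, folds to fs − 54.7 kHz = 8.8 kHz.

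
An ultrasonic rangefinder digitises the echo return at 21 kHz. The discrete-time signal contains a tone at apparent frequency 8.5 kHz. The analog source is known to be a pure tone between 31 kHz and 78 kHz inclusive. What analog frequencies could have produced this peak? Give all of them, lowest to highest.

33.5 kHz, 50.5 kHz, 54.5 kHz, 71.5 kHz, 75.5 kHz

Frequencies that alias to 8.5 kHz are k·fs ± 8.5 kHz for integer k ≥ 0.
k=0: 8.5 kHz.
k=1: 12.5 kHz, 29.5 kHz.
k=2: 33.5 kHz, 50.5 kHz.
k=3: 54.5 kHz, 71.5 kHz.
k=4: 75.5 kHz, 92.5 kHz.
k=5: 96.5 kHz, 113.5 kHz.
Within [31 kHz, 78 kHz]: 33.5 kHz, 50.5 kHz, 54.5 kHz, 71.5 kHz, 75.5 kHz.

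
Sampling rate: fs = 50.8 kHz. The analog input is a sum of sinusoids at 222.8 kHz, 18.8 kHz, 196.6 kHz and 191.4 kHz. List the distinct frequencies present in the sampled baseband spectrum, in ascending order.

fs/2 = 25.4 kHz.
222.8 kHz mod fs = 19.6 kHz.
19.6 kHz ≤ fs/2 = 25.4 kHz, appears at 19.6 kHz.
18.8 kHz ≤ fs/2 = 25.4 kHz, passes unchanged.
196.6 kHz mod fs = 44.2 kHz.
44.2 kHz > fs/2 = 25.4 kHz, folds to fs − 44.2 kHz = 6.6 kHz.
191.4 kHz mod fs = 39 kHz.
39 kHz > fs/2 = 25.4 kHz, folds to fs − 39 kHz = 11.8 kHz.
Distinct values: {6.6 kHz, 11.8 kHz, 18.8 kHz, 19.6 kHz}.

6.6 kHz, 11.8 kHz, 18.8 kHz, 19.6 kHz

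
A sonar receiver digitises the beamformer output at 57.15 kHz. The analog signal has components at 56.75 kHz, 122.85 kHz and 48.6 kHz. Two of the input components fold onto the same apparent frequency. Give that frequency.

fs/2 = 28.575 kHz.
56.75 kHz > fs/2 = 28.575 kHz, folds to fs − 56.75 kHz = 0.4 kHz.
122.85 kHz mod fs = 8.55 kHz.
8.55 kHz ≤ fs/2 = 28.575 kHz, appears at 8.55 kHz.
48.6 kHz > fs/2 = 28.575 kHz, folds to fs − 48.6 kHz = 8.55 kHz.
48.6 kHz and 122.85 kHz both map to 8.55 kHz.

8.55 kHz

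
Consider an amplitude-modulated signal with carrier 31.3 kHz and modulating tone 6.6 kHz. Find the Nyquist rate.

AM sidebands sit at fc ± fm = 24.7 kHz and 37.9 kHz.
Highest-frequency component: 37.9 kHz.
Nyquist rate = 2 × 37.9 kHz = 75.8 kHz.

75.8 kHz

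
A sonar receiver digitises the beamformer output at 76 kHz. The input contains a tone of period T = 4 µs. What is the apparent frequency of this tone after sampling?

22 kHz

T = 4 µs → f = 1/T = 250 kHz.
250 kHz mod fs = 22 kHz.
22 kHz ≤ fs/2 = 38 kHz, appears at 22 kHz.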